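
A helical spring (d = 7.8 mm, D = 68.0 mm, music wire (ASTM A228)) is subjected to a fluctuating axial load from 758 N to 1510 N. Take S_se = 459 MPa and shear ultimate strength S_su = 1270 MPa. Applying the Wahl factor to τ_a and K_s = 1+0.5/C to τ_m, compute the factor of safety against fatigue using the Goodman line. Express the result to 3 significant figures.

C = D/d = 68.0/7.8 = 8.7179; K_W = (4C−1)/(4C−4)+0.615/C = 1.1677; K_s = 1+0.5/C = 1.0574
F_a = (F_max−F_min)/2 = 376 N; F_m = (F_max+F_min)/2 = 1134 N
τ_a = K_W·8F_aD/(πd³) = 1.1677 × 137.2 = 160.21 MPa
τ_m = K_s·8F_mD/(πd³) = 1.0574 × 413.79 = 437.52 MPa
Goodman: 1/n_f = τ_a/S_se + τ_m/S_su = 160.21/459 + 437.52/1270 = 0.34904 + 0.34450 = 0.69355
n_f = 1/0.69355 = 1.442

1.44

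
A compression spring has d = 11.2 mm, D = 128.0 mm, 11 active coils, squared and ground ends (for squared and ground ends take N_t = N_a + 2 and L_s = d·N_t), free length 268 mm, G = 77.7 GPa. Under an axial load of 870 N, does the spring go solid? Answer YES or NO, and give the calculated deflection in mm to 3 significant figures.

k = Gd⁴/(8D³N_a) = (77.7×10³)(11.2⁴)/(8·128.0³·11) = 6.6249 N/mm
N_t = 13; L_s = 11.2·13 = 145.6 mm; δ_solid = L₀ − L_s = 268 − 145.6 = 122.4 mm
δ = F/k = 870/6.6249 = 131.32 mm
δ ≥ δ_solid → spring goes solid

YES, δ = 131 mm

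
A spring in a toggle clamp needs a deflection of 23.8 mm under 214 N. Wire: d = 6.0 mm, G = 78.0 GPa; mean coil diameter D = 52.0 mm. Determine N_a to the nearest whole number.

10

Required rate k = F/δ = 214/23.8 = 8.9916 N/mm
N_a = Gd⁴/(8D³k) = (78.0×10³ × 6.0⁴)/(8 × 52.0³ × 8.9916)
    = 1.01088e+08 / 1.01143e+07 = 9.995 → 10 coils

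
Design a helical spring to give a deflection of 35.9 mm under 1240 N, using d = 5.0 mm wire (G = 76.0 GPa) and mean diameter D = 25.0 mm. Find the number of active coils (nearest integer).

Required rate k = F/δ = 1240/35.9 = 34.54 N/mm
N_a = Gd⁴/(8D³k) = (76.0×10³ × 5.0⁴)/(8 × 25.0³ × 34.54)
    = 4.75e+07 / 4.31755e+06 = 11 → 11 coils

11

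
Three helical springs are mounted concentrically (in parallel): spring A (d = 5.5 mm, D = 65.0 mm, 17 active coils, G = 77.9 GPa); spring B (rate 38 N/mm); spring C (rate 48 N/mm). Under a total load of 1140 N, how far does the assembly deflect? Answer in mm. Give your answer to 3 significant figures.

13.0 mm

k_A = Gd⁴/(8D³N_a) = (77.9×10³)(5.5⁴)/(8·65.0³·17) = 1.9086 N/mm
Parallel: k_eq = 1.9086 + 38 + 48 = 87.909 N/mm
δ = F/k_eq = 1140/87.909 = 12.968 mm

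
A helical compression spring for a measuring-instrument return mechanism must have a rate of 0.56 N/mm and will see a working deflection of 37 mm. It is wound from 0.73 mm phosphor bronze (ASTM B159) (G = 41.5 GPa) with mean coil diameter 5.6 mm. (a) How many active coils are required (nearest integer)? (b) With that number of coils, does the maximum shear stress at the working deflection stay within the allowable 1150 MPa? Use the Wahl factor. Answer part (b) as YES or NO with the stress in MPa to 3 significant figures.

(a) 15 coils; (b) YES, τ_max = 905 MPa

N_a = Gd⁴/(8D³k) = (41.5×10³)(0.73⁴)/(8·5.6³·0.56) = 14.98 → N_a = 15
Actual rate k = Gd⁴/(8D³·15) = 0.55923 N/mm
Working load F = kδ = 0.55923·37 = 20.692 N
C = 5.6/0.73 = 7.6712; K_W = (4C−1)/(4C−4)+0.615/C = 1.1926
τ_max = K_W·8FD/(πd³) = 1.1926·758.5 = 904.58 MPa
τ_max ≤ 1150 MPa → acceptable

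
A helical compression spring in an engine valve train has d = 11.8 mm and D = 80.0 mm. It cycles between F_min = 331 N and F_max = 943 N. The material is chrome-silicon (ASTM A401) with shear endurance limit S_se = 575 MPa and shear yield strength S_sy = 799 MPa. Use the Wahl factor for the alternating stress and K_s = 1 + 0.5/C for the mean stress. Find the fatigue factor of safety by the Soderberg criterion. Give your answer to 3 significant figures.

C = D/d = 80.0/11.8 = 6.7797; K_W = (4C−1)/(4C−4)+0.615/C = 1.2205; K_s = 1+0.5/C = 1.0737
F_a = (F_max−F_min)/2 = 306 N; F_m = (F_max+F_min)/2 = 637 N
τ_a = K_W·8F_aD/(πd³) = 1.2205 × 37.941 = 46.306 MPa
τ_m = K_s·8F_mD/(πd³) = 1.0737 × 78.981 = 84.806 MPa
Soderberg: 1/n_f = τ_a/S_se + τ_m/S_sy = 46.306/575 + 84.806/799 = 0.08053 + 0.10614 = 0.18667
n_f = 1/0.18667 = 5.357

5.36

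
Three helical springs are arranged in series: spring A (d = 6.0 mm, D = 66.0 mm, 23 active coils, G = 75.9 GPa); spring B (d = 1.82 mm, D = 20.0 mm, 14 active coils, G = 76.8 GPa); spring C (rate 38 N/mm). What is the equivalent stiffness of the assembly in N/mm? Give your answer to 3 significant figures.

k_A = Gd⁴/(8D³N_a) = (75.9×10³)(6.0⁴)/(8·66.0³·23) = 1.8595 N/mm
k_B = Gd⁴/(8D³N_a) = (76.8×10³)(1.82⁴)/(8·20.0³·14) = 0.94046 N/mm
Series: 1/k_eq = 1/1.8595 + 1/0.94046 + 1/38 = 1.6274; k_eq = 0.61447 N/mm

0.614 N/mm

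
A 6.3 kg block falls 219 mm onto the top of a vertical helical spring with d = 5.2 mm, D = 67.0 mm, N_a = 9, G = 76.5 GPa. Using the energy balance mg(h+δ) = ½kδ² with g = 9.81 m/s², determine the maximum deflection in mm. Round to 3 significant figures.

k = Gd⁴/(8D³N_a) = (76.5×10³)(5.2⁴)/(8·67.0³·9) = 2.583 N/mm
W = mg = 6.3 × 9.81 = 61.803 N
½kδ² − Wδ − Wh = 0 → δ = (W + √(W² + 2kWh))/k
δ = (61.803 + √(3819.6 + 69920))/2.583 = (61.803 + 271.55)/2.583 = 129.06 mm

129 mm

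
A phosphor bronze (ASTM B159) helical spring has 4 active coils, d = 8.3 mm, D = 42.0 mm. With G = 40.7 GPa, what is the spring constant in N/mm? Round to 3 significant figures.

81.5 N/mm

k = Gd⁴/(8D³N_a) = (40.7×10³ × 8.3⁴) / (8 × 42.0³ × 4)
  = 1.93155e+08 / 2.37082e+06 = 81.472 N/mm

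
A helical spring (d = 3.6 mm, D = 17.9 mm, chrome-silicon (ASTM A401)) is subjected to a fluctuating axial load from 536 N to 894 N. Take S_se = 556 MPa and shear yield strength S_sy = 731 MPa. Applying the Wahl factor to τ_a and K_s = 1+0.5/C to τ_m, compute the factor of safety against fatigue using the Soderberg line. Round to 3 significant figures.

0.683

C = D/d = 17.9/3.6 = 4.9722; K_W = (4C−1)/(4C−4)+0.615/C = 1.3125; K_s = 1+0.5/C = 1.1006
F_a = (F_max−F_min)/2 = 179 N; F_m = (F_max+F_min)/2 = 715 N
τ_a = K_W·8F_aD/(πd³) = 1.3125 × 174.88 = 229.53 MPa
τ_m = K_s·8F_mD/(πd³) = 1.1006 × 698.54 = 768.78 MPa
Soderberg: 1/n_f = τ_a/S_se + τ_m/S_sy = 229.53/556 + 768.78/731 = 0.41282 + 1.05169 = 1.4645
n_f = 1/1.4645 = 0.6828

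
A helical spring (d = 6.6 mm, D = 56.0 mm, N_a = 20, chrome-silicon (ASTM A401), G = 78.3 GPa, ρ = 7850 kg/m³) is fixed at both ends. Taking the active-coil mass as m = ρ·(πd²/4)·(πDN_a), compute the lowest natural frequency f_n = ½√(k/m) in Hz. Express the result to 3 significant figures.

37.4 Hz

k = Gd⁴/(8D³N_a) = (78.3×10³)(6.6⁴)/(8·56.0³·20) = 5.2875 N/mm = 5287.5 N/m
Wire length L = πDN_a = π·56.0·20 = 3518.6 mm
m = ρ·(πd²/4)·L = 7850 × 34.212×10⁻⁶ m² × 3.5186 m = 0.94496 kg
f_n = ½√(k/m) = 0.5·√(5287.5/0.94496) = 0.5·√(5595.5) = 37.402 Hz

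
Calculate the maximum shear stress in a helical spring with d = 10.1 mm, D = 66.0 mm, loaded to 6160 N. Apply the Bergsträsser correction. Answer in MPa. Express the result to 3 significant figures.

1220 MPa

Spring index C = D/d = 66.0/10.1 = 6.5347
K_B = (4C+2)/(4C−3) = 28.139/23.139 = 1.2161
τ₀ = 8FD/(πd³) = 8·6160·66.0/(π·10.1³) = 3.25248e+06/3236.8 = 1004.8 MPa
τ_max = K·τ₀ = 1.2161 × 1004.8 = 1222 MPa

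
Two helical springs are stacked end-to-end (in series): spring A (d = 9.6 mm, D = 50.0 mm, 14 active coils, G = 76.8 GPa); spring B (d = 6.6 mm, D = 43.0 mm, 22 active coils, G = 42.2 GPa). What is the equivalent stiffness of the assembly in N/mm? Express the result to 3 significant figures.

5.10 N/mm

k_A = Gd⁴/(8D³N_a) = (76.8×10³)(9.6⁴)/(8·50.0³·14) = 46.593 N/mm
k_B = Gd⁴/(8D³N_a) = (42.2×10³)(6.6⁴)/(8·43.0³·22) = 5.7223 N/mm
Series: 1/k_eq = 1/46.593 + 1/5.7223 = 0.19622; k_eq = 5.0964 N/mm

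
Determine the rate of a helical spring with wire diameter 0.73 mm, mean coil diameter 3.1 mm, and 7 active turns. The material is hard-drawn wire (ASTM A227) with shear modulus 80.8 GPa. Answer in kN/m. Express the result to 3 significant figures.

13.8 kN/m

k = Gd⁴/(8D³N_a) = (80.8×10³ × 0.73⁴) / (8 × 3.1³ × 7)
  = 22945.8 / 1668.3 = 13.754 N/mm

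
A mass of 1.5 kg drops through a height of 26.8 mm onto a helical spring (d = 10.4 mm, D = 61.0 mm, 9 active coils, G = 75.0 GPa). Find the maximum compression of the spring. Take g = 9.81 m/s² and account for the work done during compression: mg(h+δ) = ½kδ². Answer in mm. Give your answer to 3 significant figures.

k = Gd⁴/(8D³N_a) = (75.0×10³)(10.4⁴)/(8·61.0³·9) = 53.687 N/mm
W = mg = 1.5 × 9.81 = 14.715 N
½kδ² − Wδ − Wh = 0 → δ = (W + √(W² + 2kWh))/k
δ = (14.715 + √(216.53 + 42344.6))/53.687 = (14.715 + 206.3)/53.687 = 4.1168 mm

4.12 mm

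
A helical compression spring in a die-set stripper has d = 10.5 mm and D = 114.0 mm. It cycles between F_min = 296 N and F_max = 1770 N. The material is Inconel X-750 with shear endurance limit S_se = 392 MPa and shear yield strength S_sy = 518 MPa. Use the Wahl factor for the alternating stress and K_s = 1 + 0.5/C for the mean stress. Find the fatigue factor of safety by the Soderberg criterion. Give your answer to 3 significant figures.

0.946

C = D/d = 114.0/10.5 = 10.8571; K_W = (4C−1)/(4C−4)+0.615/C = 1.1327; K_s = 1+0.5/C = 1.0461
F_a = (F_max−F_min)/2 = 737 N; F_m = (F_max+F_min)/2 = 1033 N
τ_a = K_W·8F_aD/(πd³) = 1.1327 × 184.82 = 209.35 MPa
τ_m = K_s·8F_mD/(πd³) = 1.0461 × 259.05 = 270.98 MPa
Soderberg: 1/n_f = τ_a/S_se + τ_m/S_sy = 209.35/392 + 270.98/518 = 0.53405 + 0.52312 = 1.0572
n_f = 1/1.0572 = 0.9459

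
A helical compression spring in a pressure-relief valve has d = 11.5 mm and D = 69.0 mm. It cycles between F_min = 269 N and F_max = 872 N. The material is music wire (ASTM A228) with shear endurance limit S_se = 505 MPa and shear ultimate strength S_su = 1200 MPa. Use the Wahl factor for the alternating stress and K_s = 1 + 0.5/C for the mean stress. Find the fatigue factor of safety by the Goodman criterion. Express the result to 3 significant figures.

6.85

C = D/d = 69.0/11.5 = 6.0000; K_W = (4C−1)/(4C−4)+0.615/C = 1.2525; K_s = 1+0.5/C = 1.0833
F_a = (F_max−F_min)/2 = 301.5 N; F_m = (F_max+F_min)/2 = 570.5 N
τ_a = K_W·8F_aD/(πd³) = 1.2525 × 34.832 = 43.628 MPa
τ_m = K_s·8F_mD/(πd³) = 1.0833 × 65.91 = 71.403 MPa
Goodman: 1/n_f = τ_a/S_se + τ_m/S_su = 43.628/505 + 71.403/1200 = 0.08639 + 0.05950 = 0.14589
n_f = 1/0.14589 = 6.854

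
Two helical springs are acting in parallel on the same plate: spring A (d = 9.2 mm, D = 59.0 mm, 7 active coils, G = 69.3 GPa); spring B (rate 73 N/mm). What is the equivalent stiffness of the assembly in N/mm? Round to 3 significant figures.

116 N/mm

k_A = Gd⁴/(8D³N_a) = (69.3×10³)(9.2⁴)/(8·59.0³·7) = 43.166 N/mm
Parallel: k_eq = 43.166 + 73 = 116.17 N/mm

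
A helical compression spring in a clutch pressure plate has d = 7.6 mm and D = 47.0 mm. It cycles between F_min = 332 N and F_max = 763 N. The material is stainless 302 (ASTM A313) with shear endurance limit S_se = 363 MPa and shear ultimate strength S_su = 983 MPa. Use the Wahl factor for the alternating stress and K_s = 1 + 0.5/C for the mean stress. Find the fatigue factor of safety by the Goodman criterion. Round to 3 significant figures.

2.74

C = D/d = 47.0/7.6 = 6.1842; K_W = (4C−1)/(4C−4)+0.615/C = 1.2441; K_s = 1+0.5/C = 1.0809
F_a = (F_max−F_min)/2 = 215.5 N; F_m = (F_max+F_min)/2 = 547.5 N
τ_a = K_W·8F_aD/(πd³) = 1.2441 × 58.755 = 73.098 MPa
τ_m = K_s·8F_mD/(πd³) = 1.0809 × 149.27 = 161.34 MPa
Goodman: 1/n_f = τ_a/S_se + τ_m/S_su = 73.098/363 + 161.34/983 = 0.20137 + 0.16413 = 0.3655
n_f = 1/0.3655 = 2.736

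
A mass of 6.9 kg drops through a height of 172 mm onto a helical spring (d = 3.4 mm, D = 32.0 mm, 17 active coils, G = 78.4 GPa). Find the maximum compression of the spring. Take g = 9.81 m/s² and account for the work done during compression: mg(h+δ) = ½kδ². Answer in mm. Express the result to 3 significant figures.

k = Gd⁴/(8D³N_a) = (78.4×10³)(3.4⁴)/(8·32.0³·17) = 2.3509 N/mm
W = mg = 6.9 × 9.81 = 67.689 N
½kδ² − Wδ − Wh = 0 → δ = (W + √(W² + 2kWh))/k
δ = (67.689 + √(4581.8 + 54741.8))/2.3509 = (67.689 + 243.56)/2.3509 = 132.39 mm

132 mm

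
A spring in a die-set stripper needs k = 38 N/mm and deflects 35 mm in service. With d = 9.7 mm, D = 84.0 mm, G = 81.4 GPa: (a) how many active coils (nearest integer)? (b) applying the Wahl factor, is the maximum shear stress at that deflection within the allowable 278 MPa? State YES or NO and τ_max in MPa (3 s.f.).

(a) 4 coils; (b) NO, τ_max = 364 MPa

N_a = Gd⁴/(8D³k) = (81.4×10³)(9.7⁴)/(8·84.0³·38) = 3.999 → N_a = 4
Actual rate k = Gd⁴/(8D³·4) = 37.995 N/mm
Working load F = kδ = 37.995·35 = 1329.8 N
C = 84.0/9.7 = 8.6598; K_W = (4C−1)/(4C−4)+0.615/C = 1.1689
τ_max = K_W·8FD/(πd³) = 1.1689·311.67 = 364.32 MPa
τ_max > 278 MPa → exceeds allowable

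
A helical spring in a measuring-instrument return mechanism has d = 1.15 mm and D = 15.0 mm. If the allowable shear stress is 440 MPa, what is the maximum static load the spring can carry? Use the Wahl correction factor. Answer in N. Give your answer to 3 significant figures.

15.8 N

C = D/d = 15.0/1.15 = 13.0435
K_W = (4C−1)/(4C−4) + 0.615/C = 51.174/48.174 + 0.0471 = 1.1094
τ_max = K·8FD/(πd³) → F_max = τ_allow·πd³/(8DK)
F_max = 440·π·1.15³/(8·15.0·1.1094) = 2102.3/133.13 = 15.791 N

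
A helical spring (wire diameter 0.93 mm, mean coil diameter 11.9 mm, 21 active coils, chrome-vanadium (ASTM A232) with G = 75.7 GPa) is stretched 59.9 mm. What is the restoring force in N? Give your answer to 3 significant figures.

12.0 N

k = Gd⁴/(8D³N_a) = (75.7×10³)(0.93⁴)/(8·11.9³·21) = 0.20002 N/mm
F = k·δ = 0.20002 × 59.9 = 11.981 N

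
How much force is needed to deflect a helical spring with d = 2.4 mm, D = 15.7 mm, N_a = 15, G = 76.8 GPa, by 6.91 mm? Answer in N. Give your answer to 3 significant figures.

k = Gd⁴/(8D³N_a) = (76.8×10³)(2.4⁴)/(8·15.7³·15) = 5.4869 N/mm
F = k·δ = 5.4869 × 6.91 = 37.914 N

37.9 N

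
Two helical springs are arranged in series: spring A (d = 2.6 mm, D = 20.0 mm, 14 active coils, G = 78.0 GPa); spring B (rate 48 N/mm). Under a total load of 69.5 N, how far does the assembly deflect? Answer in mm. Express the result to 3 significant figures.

18.9 mm

k_A = Gd⁴/(8D³N_a) = (78.0×10³)(2.6⁴)/(8·20.0³·14) = 3.9781 N/mm
Series: 1/k_eq = 1/3.9781 + 1/48 = 0.27221; k_eq = 3.6737 N/mm
δ = F/k_eq = 69.5/3.6737 = 18.918 mm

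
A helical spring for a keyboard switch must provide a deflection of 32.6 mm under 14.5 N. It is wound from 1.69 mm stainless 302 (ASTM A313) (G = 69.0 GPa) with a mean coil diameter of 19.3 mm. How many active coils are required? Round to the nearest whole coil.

22

Required rate k = F/δ = 14.5/32.6 = 0.44479 N/mm
N_a = Gd⁴/(8D³k) = (69.0×10³ × 1.69⁴)/(8 × 19.3³ × 0.44479)
    = 562854 / 25580.7 = 22 → 22 coils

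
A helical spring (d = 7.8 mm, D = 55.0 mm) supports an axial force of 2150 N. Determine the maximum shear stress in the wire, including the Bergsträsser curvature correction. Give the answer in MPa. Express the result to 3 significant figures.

Spring index C = D/d = 55.0/7.8 = 7.0513
K_B = (4C+2)/(4C−3) = 30.205/25.205 = 1.1984
τ₀ = 8FD/(πd³) = 8·2150·55.0/(π·7.8³) = 946000/1490.8 = 634.54 MPa
τ_max = K·τ₀ = 1.1984 × 634.54 = 760.41 MPa

760 MPa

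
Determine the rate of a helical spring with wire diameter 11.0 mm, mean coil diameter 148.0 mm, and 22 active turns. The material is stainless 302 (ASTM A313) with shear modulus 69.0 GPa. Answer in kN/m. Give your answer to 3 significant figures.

1.77 kN/m

k = Gd⁴/(8D³N_a) = (69.0×10³ × 11.0⁴) / (8 × 148.0³ × 22)
  = 1.01023e+09 / 5.70555e+08 = 1.7706 N/mm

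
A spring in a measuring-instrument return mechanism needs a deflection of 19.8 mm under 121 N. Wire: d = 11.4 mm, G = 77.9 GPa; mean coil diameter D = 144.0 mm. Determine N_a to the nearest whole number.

9

Required rate k = F/δ = 121/19.8 = 6.1111 N/mm
N_a = Gd⁴/(8D³k) = (77.9×10³ × 11.4⁴)/(8 × 144.0³ × 6.1111)
    = 1.3157e+09 / 1.45981e+08 = 9.013 → 9 coils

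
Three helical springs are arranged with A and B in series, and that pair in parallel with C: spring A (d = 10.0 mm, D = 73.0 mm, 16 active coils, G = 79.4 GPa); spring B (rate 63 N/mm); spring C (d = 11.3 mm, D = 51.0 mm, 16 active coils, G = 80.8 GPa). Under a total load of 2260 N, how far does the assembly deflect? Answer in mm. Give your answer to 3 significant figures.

k_A = Gd⁴/(8D³N_a) = (79.4×10³)(10.0⁴)/(8·73.0³·16) = 15.946 N/mm
k_C = Gd⁴/(8D³N_a) = (80.8×10³)(11.3⁴)/(8·51.0³·16) = 77.59 N/mm
Springs A,B series: k_AB = 1/(1/15.946+1/63) = 12.725 N/mm; parallel with C: k_eq = 12.725+77.59 = 90.315 N/mm
δ = F/k_eq = 2260/90.315 = 25.024 mm

25.0 mm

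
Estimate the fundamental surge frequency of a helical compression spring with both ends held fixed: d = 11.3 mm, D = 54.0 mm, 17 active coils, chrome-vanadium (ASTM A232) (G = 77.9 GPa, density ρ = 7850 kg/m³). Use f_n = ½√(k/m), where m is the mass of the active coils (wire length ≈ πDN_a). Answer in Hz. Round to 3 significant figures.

k = Gd⁴/(8D³N_a) = (77.9×10³)(11.3⁴)/(8·54.0³·17) = 59.31 N/mm = 59310 N/m
Wire length L = πDN_a = π·54.0·17 = 2884 mm
m = ρ·(πd²/4)·L = 7850 × 100.29×10⁻⁶ m² × 2.884 m = 2.2704 kg
f_n = ½√(k/m) = 0.5·√(59310/2.2704) = 0.5·√(26123) = 80.813 Hz

80.8 Hz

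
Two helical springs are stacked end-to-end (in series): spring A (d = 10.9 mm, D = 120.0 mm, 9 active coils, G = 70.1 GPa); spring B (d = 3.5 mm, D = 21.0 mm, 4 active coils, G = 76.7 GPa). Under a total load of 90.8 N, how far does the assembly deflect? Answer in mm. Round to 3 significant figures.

k_A = Gd⁴/(8D³N_a) = (70.1×10³)(10.9⁴)/(8·120.0³·9) = 7.9533 N/mm
k_B = Gd⁴/(8D³N_a) = (76.7×10³)(3.5⁴)/(8·21.0³·4) = 38.838 N/mm
Series: 1/k_eq = 1/7.9533 + 1/38.838 = 0.15148; k_eq = 6.6015 N/mm
δ = F/k_eq = 90.8/6.6015 = 13.755 mm

13.8 mm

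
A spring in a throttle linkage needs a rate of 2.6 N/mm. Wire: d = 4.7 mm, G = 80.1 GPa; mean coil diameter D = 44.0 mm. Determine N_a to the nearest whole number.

22

N_a = Gd⁴/(8D³k) = (80.1×10³ × 4.7⁴)/(8 × 44.0³ × 2.6)
    = 3.90862e+07 / 1.77183e+06 = 22.06 → 22 coils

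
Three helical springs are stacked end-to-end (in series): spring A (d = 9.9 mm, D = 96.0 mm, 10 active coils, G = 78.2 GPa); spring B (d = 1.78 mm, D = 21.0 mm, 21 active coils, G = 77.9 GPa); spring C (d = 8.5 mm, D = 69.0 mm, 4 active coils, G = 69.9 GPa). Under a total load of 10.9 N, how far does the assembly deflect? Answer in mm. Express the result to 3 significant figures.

23.0 mm

k_A = Gd⁴/(8D³N_a) = (78.2×10³)(9.9⁴)/(8·96.0³·10) = 10.613 N/mm
k_B = Gd⁴/(8D³N_a) = (77.9×10³)(1.78⁴)/(8·21.0³·21) = 0.50263 N/mm
k_C = Gd⁴/(8D³N_a) = (69.9×10³)(8.5⁴)/(8·69.0³·4) = 34.71 N/mm
Series: 1/k_eq = 1/10.613 + 1/0.50263 + 1/34.71 = 2.1126; k_eq = 0.47336 N/mm
δ = F/k_eq = 10.9/0.47336 = 23.027 mm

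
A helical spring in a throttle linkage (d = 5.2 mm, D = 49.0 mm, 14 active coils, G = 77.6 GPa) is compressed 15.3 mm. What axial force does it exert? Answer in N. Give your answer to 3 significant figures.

k = Gd⁴/(8D³N_a) = (77.6×10³)(5.2⁴)/(8·49.0³·14) = 4.3059 N/mm
F = k·δ = 4.3059 × 15.3 = 65.881 N

65.9 N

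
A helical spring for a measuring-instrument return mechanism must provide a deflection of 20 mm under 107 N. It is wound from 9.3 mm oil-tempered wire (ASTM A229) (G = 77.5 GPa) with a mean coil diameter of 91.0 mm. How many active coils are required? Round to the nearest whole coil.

18

Required rate k = F/δ = 107/20 = 5.35 N/mm
N_a = Gd⁴/(8D³k) = (77.5×10³ × 9.3⁴)/(8 × 91.0³ × 5.35)
    = 5.7974e+08 / 3.22528e+07 = 17.97 → 18 coils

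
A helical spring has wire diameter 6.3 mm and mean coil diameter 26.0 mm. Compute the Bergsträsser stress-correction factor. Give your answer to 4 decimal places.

C = D/d = 26.0/6.3 = 4.1270
K_B = (4C+2)/(4C−3) = 18.508/13.508 = 1.3702

1.3702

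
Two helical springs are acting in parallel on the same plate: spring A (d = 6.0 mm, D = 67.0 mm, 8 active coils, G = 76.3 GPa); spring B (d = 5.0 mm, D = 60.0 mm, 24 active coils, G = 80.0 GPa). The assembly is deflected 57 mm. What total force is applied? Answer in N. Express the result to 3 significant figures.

362 N

k_A = Gd⁴/(8D³N_a) = (76.3×10³)(6.0⁴)/(8·67.0³·8) = 5.1372 N/mm
k_B = Gd⁴/(8D³N_a) = (80.0×10³)(5.0⁴)/(8·60.0³·24) = 1.2056 N/mm
Parallel: k_eq = 5.1372 + 1.2056 = 6.3428 N/mm
F = k_eq·δ = 6.3428·57 = 361.54 N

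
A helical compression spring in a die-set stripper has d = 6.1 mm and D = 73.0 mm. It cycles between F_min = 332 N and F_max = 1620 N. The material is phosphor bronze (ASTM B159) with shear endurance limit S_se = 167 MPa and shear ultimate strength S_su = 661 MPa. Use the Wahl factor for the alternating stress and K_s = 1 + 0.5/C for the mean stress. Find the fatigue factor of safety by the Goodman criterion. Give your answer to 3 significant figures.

C = D/d = 73.0/6.1 = 11.9672; K_W = (4C−1)/(4C−4)+0.615/C = 1.1198; K_s = 1+0.5/C = 1.0418
F_a = (F_max−F_min)/2 = 644 N; F_m = (F_max+F_min)/2 = 976 N
τ_a = K_W·8F_aD/(πd³) = 1.1198 × 527.42 = 590.6 MPa
τ_m = K_s·8F_mD/(πd³) = 1.0418 × 799.32 = 832.72 MPa
Goodman: 1/n_f = τ_a/S_se + τ_m/S_su = 590.6/167 + 832.72/661 = 3.53650 + 1.25979 = 4.7963
n_f = 1/4.7963 = 0.2085

0.208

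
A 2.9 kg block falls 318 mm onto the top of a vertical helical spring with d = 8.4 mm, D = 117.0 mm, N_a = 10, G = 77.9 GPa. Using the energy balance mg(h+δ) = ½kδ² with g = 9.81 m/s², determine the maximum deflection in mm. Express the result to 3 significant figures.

k = Gd⁴/(8D³N_a) = (77.9×10³)(8.4⁴)/(8·117.0³·10) = 3.027 N/mm
W = mg = 2.9 × 9.81 = 28.449 N
½kδ² − Wδ − Wh = 0 → δ = (W + √(W² + 2kWh))/k
δ = (28.449 + √(809.35 + 54768.5))/3.027 = (28.449 + 235.75)/3.027 = 87.282 mm

87.3 mm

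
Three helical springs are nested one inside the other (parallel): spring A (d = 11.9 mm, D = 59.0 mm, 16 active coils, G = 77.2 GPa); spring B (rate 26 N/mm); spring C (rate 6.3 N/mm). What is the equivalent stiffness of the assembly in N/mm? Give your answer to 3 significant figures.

91.2 N/mm

k_A = Gd⁴/(8D³N_a) = (77.2×10³)(11.9⁴)/(8·59.0³·16) = 58.89 N/mm
Parallel: k_eq = 58.89 + 26 + 6.3 = 91.19 N/mm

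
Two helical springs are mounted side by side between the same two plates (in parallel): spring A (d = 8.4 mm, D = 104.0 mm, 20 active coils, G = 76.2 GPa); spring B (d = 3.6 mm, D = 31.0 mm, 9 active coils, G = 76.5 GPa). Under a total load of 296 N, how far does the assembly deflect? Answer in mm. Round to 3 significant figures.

36.6 mm

k_A = Gd⁴/(8D³N_a) = (76.2×10³)(8.4⁴)/(8·104.0³·20) = 2.1079 N/mm
k_B = Gd⁴/(8D³N_a) = (76.5×10³)(3.6⁴)/(8·31.0³·9) = 5.9904 N/mm
Parallel: k_eq = 2.1079 + 5.9904 = 8.0983 N/mm
δ = F/k_eq = 296/8.0983 = 36.551 mm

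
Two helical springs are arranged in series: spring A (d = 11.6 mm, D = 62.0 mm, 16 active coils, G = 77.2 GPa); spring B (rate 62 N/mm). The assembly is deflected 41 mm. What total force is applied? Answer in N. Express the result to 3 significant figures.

1080 N

k_A = Gd⁴/(8D³N_a) = (77.2×10³)(11.6⁴)/(8·62.0³·16) = 45.821 N/mm
Series: 1/k_eq = 1/45.821 + 1/62 = 0.037953; k_eq = 26.348 N/mm
F = k_eq·δ = 26.348·41 = 1080.3 N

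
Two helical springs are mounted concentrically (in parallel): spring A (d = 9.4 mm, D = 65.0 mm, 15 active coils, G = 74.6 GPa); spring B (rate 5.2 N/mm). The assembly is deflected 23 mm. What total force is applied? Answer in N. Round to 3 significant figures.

k_A = Gd⁴/(8D³N_a) = (74.6×10³)(9.4⁴)/(8·65.0³·15) = 17.674 N/mm
Parallel: k_eq = 17.674 + 5.2 = 22.874 N/mm
F = k_eq·δ = 22.874·23 = 526.1 N

526 N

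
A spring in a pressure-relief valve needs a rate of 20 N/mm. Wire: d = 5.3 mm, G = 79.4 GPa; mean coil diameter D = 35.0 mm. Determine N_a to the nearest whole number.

9

N_a = Gd⁴/(8D³k) = (79.4×10³ × 5.3⁴)/(8 × 35.0³ × 20)
    = 6.26504e+07 / 6.86e+06 = 9.133 → 9 coils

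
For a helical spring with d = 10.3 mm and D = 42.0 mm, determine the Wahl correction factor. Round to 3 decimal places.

1.395

C = D/d = 42.0/10.3 = 4.0777
K_W = (4C−1)/(4C−4) + 0.615/C = 15.311/12.311 + 0.1508 = 1.3945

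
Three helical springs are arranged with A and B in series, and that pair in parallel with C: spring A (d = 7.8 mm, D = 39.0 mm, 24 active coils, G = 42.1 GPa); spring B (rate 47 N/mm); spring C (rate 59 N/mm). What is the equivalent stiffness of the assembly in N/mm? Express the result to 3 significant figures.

k_A = Gd⁴/(8D³N_a) = (42.1×10³)(7.8⁴)/(8·39.0³·24) = 13.682 N/mm
Springs A,B series: k_AB = 1/(1/13.682+1/47) = 10.597 N/mm; parallel with C: k_eq = 10.597+59 = 69.597 N/mm

69.6 N/mm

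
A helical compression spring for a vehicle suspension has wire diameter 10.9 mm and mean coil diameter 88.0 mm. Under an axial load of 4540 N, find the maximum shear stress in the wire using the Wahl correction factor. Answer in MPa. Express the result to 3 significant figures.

Spring index C = D/d = 88.0/10.9 = 8.0734
K_W = (4C−1)/(4C−4) + 0.615/C = 31.294/28.294 + 0.0762 = 1.1822
τ₀ = 8FD/(πd³) = 8·4540·88.0/(π·10.9³) = 3.19616e+06/4068.5 = 785.6 MPa
τ_max = K·τ₀ = 1.1822 × 785.6 = 928.74 MPa

929 MPa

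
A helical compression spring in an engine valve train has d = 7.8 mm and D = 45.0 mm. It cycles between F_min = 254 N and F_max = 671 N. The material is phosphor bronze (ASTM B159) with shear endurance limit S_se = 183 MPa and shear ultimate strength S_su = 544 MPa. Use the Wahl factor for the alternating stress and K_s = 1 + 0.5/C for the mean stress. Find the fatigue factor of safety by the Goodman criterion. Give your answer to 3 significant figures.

1.75

C = D/d = 45.0/7.8 = 5.7692; K_W = (4C−1)/(4C−4)+0.615/C = 1.2639; K_s = 1+0.5/C = 1.0867
F_a = (F_max−F_min)/2 = 208.5 N; F_m = (F_max+F_min)/2 = 462.5 N
τ_a = K_W·8F_aD/(πd³) = 1.2639 × 50.347 = 63.632 MPa
τ_m = K_s·8F_mD/(πd³) = 1.0867 × 111.68 = 121.36 MPa
Goodman: 1/n_f = τ_a/S_se + τ_m/S_su = 63.632/183 + 121.36/544 = 0.34771 + 0.22309 = 0.5708
n_f = 1/0.5708 = 1.752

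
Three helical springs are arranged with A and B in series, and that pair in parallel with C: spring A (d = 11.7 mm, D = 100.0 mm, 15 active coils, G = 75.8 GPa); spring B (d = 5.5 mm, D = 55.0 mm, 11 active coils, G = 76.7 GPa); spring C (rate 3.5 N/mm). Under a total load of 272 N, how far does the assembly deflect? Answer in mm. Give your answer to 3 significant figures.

39.4 mm

k_A = Gd⁴/(8D³N_a) = (75.8×10³)(11.7⁴)/(8·100.0³·15) = 11.837 N/mm
k_B = Gd⁴/(8D³N_a) = (76.7×10³)(5.5⁴)/(8·55.0³·11) = 4.7938 N/mm
Springs A,B series: k_AB = 1/(1/11.837+1/4.7938) = 3.4119 N/mm; parallel with C: k_eq = 3.4119+3.5 = 6.9119 N/mm
δ = F/k_eq = 272/6.9119 = 39.352 mm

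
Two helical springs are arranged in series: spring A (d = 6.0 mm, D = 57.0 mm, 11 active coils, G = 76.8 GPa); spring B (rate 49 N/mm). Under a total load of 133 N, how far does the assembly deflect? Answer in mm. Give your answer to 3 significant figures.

24.5 mm

k_A = Gd⁴/(8D³N_a) = (76.8×10³)(6.0⁴)/(8·57.0³·11) = 6.1074 N/mm
Series: 1/k_eq = 1/6.1074 + 1/49 = 0.18414; k_eq = 5.4306 N/mm
δ = F/k_eq = 133/5.4306 = 24.491 mm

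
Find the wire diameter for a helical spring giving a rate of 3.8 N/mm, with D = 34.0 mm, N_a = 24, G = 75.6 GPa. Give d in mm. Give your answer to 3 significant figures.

d = (8D³N_a·k / G)^(1/4) = (8·34.0³·24·3.8 / (75.6×10³))^0.25
  = (379.31)^0.25 = 4.4132 mm

4.41 mm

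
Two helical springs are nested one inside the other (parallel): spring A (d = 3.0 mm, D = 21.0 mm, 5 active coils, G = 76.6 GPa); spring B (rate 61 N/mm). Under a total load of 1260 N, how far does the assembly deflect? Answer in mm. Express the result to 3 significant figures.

16.2 mm

k_A = Gd⁴/(8D³N_a) = (76.6×10³)(3.0⁴)/(8·21.0³·5) = 16.749 N/mm
Parallel: k_eq = 16.749 + 61 = 77.749 N/mm
δ = F/k_eq = 1260/77.749 = 16.206 mm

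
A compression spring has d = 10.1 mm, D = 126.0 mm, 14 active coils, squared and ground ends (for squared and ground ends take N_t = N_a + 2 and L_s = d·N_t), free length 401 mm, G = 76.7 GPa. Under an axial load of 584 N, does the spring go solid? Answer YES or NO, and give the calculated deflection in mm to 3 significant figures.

NO, δ = 164 mm

k = Gd⁴/(8D³N_a) = (76.7×10³)(10.1⁴)/(8·126.0³·14) = 3.5625 N/mm
N_t = 16; L_s = 10.1·16 = 161.6 mm; δ_solid = L₀ − L_s = 401 − 161.6 = 239.4 mm
δ = F/k = 584/3.5625 = 163.93 mm
δ < δ_solid → spring does not go solid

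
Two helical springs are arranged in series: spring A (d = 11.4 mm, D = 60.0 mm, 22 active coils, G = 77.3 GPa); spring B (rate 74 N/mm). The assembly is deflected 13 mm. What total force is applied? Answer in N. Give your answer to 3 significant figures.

k_A = Gd⁴/(8D³N_a) = (77.3×10³)(11.4⁴)/(8·60.0³·22) = 34.343 N/mm
Series: 1/k_eq = 1/34.343 + 1/74 = 0.042632; k_eq = 23.457 N/mm
F = k_eq·δ = 23.457·13 = 304.94 N

305 N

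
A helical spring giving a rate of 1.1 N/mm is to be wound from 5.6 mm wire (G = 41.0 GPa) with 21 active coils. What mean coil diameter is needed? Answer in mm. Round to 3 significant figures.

60.2 mm

D = (Gd⁴/(8N_a·k))^(1/3) = (41.0×10³·5.6⁴/(8·21·1.1))^(1/3)
  = (218190)^(1/3) = 60.2021 mm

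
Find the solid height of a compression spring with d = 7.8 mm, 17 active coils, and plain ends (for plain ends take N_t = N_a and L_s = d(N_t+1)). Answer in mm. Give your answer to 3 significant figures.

plain ends: N_t = N_a = 17
L_s = d·(N_t+1) = 7.8 × 18 = 140.4 mm

140 mm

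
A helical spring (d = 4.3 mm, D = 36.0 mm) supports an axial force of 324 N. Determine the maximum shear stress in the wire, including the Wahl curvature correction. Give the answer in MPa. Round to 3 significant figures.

439 MPa

Spring index C = D/d = 36.0/4.3 = 8.3721
K_W = (4C−1)/(4C−4) + 0.615/C = 32.488/29.488 + 0.0735 = 1.1752
τ₀ = 8FD/(πd³) = 8·324·36.0/(π·4.3³) = 93312/249.78 = 373.58 MPa
τ_max = K·τ₀ = 1.1752 × 373.58 = 439.03 MPa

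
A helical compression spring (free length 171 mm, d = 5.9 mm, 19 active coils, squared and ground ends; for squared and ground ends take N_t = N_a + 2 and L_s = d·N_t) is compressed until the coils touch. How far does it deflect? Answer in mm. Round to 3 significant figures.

47.1 mm

N_t = 21; L_s = 5.9·21 = 123.9 mm
δ_solid = L₀ − L_s = 171 − 123.9 = 47.1 mm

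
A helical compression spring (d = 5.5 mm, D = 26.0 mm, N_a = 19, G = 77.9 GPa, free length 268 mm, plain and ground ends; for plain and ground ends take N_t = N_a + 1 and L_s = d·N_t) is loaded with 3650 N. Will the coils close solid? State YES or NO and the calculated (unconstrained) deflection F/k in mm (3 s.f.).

NO, δ = 137 mm

k = Gd⁴/(8D³N_a) = (77.9×10³)(5.5⁴)/(8·26.0³·19) = 26.682 N/mm
N_t = 20; L_s = 5.5·20 = 110 mm; δ_solid = L₀ − L_s = 268 − 110 = 158 mm
δ = F/k = 3650/26.682 = 136.79 mm
δ < δ_solid → spring does not go solid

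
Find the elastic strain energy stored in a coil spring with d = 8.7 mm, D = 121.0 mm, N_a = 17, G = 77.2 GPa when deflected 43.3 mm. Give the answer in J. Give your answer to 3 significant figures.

1.72 J

k = Gd⁴/(8D³N_a) = (77.2×10³)(8.7⁴)/(8·121.0³·17) = 1.8357 N/mm
U = ½kδ² = 0.5 × 1.8357 × 43.3² = 1720.9 N·mm = 1.7209 J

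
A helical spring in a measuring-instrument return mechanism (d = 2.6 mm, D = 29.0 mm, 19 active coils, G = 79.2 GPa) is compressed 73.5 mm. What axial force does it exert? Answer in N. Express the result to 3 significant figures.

71.8 N

k = Gd⁴/(8D³N_a) = (79.2×10³)(2.6⁴)/(8·29.0³·19) = 0.97629 N/mm
F = k·δ = 0.97629 × 73.5 = 71.758 N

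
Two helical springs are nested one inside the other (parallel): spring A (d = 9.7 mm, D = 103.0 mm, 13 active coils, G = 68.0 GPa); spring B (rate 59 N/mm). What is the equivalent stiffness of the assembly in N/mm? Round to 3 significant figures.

k_A = Gd⁴/(8D³N_a) = (68.0×10³)(9.7⁴)/(8·103.0³·13) = 5.2973 N/mm
Parallel: k_eq = 5.2973 + 59 = 64.297 N/mm

64.3 N/mm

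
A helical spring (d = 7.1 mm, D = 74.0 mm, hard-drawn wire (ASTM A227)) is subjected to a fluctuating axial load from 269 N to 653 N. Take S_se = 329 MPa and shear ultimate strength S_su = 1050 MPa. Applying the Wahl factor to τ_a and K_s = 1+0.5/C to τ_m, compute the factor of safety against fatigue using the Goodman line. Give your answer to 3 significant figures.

1.69

C = D/d = 74.0/7.1 = 10.4225; K_W = (4C−1)/(4C−4)+0.615/C = 1.1386; K_s = 1+0.5/C = 1.0480
F_a = (F_max−F_min)/2 = 192 N; F_m = (F_max+F_min)/2 = 461 N
τ_a = K_W·8F_aD/(πd³) = 1.1386 × 101.09 = 115.1 MPa
τ_m = K_s·8F_mD/(πd³) = 1.0480 × 242.72 = 254.36 MPa
Goodman: 1/n_f = τ_a/S_se + τ_m/S_su = 115.1/329 + 254.36/1050 = 0.34984 + 0.24225 = 0.59209
n_f = 1/0.59209 = 1.689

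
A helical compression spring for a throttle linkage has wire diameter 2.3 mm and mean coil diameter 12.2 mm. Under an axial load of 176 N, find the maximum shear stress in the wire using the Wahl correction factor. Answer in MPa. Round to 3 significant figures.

580 MPa

Spring index C = D/d = 12.2/2.3 = 5.3043
K_W = (4C−1)/(4C−4) + 0.615/C = 20.217/17.217 + 0.1159 = 1.2902
τ₀ = 8FD/(πd³) = 8·176·12.2/(π·2.3³) = 17177.6/38.224 = 449.4 MPa
τ_max = K·τ₀ = 1.2902 × 449.4 = 579.8 MPa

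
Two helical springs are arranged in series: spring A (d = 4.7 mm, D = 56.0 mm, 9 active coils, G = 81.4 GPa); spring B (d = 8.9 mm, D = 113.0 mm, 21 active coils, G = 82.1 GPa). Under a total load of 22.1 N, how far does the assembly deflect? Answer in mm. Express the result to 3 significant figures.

17.4 mm

k_A = Gd⁴/(8D³N_a) = (81.4×10³)(4.7⁴)/(8·56.0³·9) = 3.1414 N/mm
k_B = Gd⁴/(8D³N_a) = (82.1×10³)(8.9⁴)/(8·113.0³·21) = 2.125 N/mm
Series: 1/k_eq = 1/3.1414 + 1/2.125 = 0.78892; k_eq = 1.2676 N/mm
δ = F/k_eq = 22.1/1.2676 = 17.435 mm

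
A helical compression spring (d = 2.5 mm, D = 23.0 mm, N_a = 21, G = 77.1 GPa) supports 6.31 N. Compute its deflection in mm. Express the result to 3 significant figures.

k = Gd⁴/(8D³N_a) = (77.1×10³)(2.5⁴)/(8·23.0³·21) = 1.4734 N/mm
δ = F/k = 6.31 / 1.4734 = 4.2826 mm

4.28 mm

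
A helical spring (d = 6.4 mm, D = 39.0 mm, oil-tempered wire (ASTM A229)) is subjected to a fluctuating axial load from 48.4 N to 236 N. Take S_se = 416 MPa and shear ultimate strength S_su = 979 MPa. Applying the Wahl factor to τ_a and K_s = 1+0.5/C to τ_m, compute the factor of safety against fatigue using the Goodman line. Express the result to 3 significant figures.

6.02

C = D/d = 39.0/6.4 = 6.0938; K_W = (4C−1)/(4C−4)+0.615/C = 1.2482; K_s = 1+0.5/C = 1.0821
F_a = (F_max−F_min)/2 = 93.8 N; F_m = (F_max+F_min)/2 = 142.2 N
τ_a = K_W·8F_aD/(πd³) = 1.2482 × 35.536 = 44.355 MPa
τ_m = K_s·8F_mD/(πd³) = 1.0821 × 53.872 = 58.292 MPa
Goodman: 1/n_f = τ_a/S_se + τ_m/S_su = 44.355/416 + 58.292/979 = 0.10662 + 0.05954 = 0.16616
n_f = 1/0.16616 = 6.018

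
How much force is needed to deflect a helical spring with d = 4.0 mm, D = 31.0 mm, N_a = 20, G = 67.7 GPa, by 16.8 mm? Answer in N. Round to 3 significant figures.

61.1 N

k = Gd⁴/(8D³N_a) = (67.7×10³)(4.0⁴)/(8·31.0³·20) = 3.636 N/mm
F = k·δ = 3.636 × 16.8 = 61.085 N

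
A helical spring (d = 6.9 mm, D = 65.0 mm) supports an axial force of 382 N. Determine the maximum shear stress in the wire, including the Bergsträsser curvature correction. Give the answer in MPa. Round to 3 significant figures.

Spring index C = D/d = 65.0/6.9 = 9.4203
K_B = (4C+2)/(4C−3) = 39.681/34.681 = 1.1442
τ₀ = 8FD/(πd³) = 8·382·65.0/(π·6.9³) = 198640/1032 = 192.47 MPa
τ_max = K·τ₀ = 1.1442 × 192.47 = 220.22 MPa

220 MPa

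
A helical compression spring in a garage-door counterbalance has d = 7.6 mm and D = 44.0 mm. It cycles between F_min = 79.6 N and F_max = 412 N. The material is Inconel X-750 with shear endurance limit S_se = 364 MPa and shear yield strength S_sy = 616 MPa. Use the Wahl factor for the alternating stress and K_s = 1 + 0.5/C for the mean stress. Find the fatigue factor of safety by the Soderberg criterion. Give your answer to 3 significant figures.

C = D/d = 44.0/7.6 = 5.7895; K_W = (4C−1)/(4C−4)+0.615/C = 1.2628; K_s = 1+0.5/C = 1.0864
F_a = (F_max−F_min)/2 = 166.2 N; F_m = (F_max+F_min)/2 = 245.8 N
τ_a = K_W·8F_aD/(πd³) = 1.2628 × 42.421 = 53.57 MPa
τ_m = K_s·8F_mD/(πd³) = 1.0864 × 62.738 = 68.157 MPa
Soderberg: 1/n_f = τ_a/S_se + τ_m/S_sy = 53.57/364 + 68.157/616 = 0.14717 + 0.11064 = 0.25782
n_f = 1/0.25782 = 3.879

3.88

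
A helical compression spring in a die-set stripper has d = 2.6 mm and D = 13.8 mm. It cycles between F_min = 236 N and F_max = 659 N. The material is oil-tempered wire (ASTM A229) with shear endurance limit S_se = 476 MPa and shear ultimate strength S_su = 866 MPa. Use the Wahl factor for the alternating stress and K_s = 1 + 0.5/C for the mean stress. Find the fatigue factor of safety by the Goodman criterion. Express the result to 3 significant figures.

C = D/d = 13.8/2.6 = 5.3077; K_W = (4C−1)/(4C−4)+0.615/C = 1.2900; K_s = 1+0.5/C = 1.0942
F_a = (F_max−F_min)/2 = 211.5 N; F_m = (F_max+F_min)/2 = 447.5 N
τ_a = K_W·8F_aD/(πd³) = 1.2900 × 422.87 = 545.5 MPa
τ_m = K_s·8F_mD/(πd³) = 1.0942 × 894.73 = 979.02 MPa
Goodman: 1/n_f = τ_a/S_se + τ_m/S_su = 545.5/476 + 979.02/866 = 1.14600 + 1.13050 = 2.2765
n_f = 1/2.2765 = 0.4393

0.439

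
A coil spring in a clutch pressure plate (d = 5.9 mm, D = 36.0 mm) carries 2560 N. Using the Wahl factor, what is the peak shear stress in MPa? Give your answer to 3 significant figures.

Spring index C = D/d = 36.0/5.9 = 6.1017
K_W = (4C−1)/(4C−4) + 0.615/C = 23.407/20.407 + 0.1008 = 1.2478
τ₀ = 8FD/(πd³) = 8·2560·36.0/(π·5.9³) = 737280/645.22 = 1142.7 MPa
τ_max = K·τ₀ = 1.2478 × 1142.7 = 1425.8 MPa

1430 MPa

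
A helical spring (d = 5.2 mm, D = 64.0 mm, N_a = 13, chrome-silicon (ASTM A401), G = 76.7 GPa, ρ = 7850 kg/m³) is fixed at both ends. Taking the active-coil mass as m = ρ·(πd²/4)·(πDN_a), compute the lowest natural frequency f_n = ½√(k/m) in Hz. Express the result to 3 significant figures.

k = Gd⁴/(8D³N_a) = (76.7×10³)(5.2⁴)/(8·64.0³·13) = 2.057 N/mm = 2057 N/m
Wire length L = πDN_a = π·64.0·13 = 2613.8 mm
m = ρ·(πd²/4)·L = 7850 × 21.237×10⁻⁶ m² × 2.6138 m = 0.43575 kg
f_n = ½√(k/m) = 0.5·√(2057/0.43575) = 0.5·√(4720.6) = 34.353 Hz

34.4 Hz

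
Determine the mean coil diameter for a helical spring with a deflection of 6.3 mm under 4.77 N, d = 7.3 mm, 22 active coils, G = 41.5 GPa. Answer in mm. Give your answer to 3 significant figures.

Required rate k = F/δ = 4.77/6.3 = 0.75714 N/mm
D = (Gd⁴/(8N_a·k))^(1/3) = (41.5×10³·7.3⁴/(8·22·0.75714))^(1/3)
  = (884401)^(1/3) = 95.9879 mm

96.0 mm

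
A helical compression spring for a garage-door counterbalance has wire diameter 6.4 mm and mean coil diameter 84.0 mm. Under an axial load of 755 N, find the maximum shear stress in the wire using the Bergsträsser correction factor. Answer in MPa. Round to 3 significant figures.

678 MPa

Spring index C = D/d = 84.0/6.4 = 13.1250
K_B = (4C+2)/(4C−3) = 54.500/49.500 = 1.1010
τ₀ = 8FD/(πd³) = 8·755·84.0/(π·6.4³) = 507360/823.55 = 616.06 MPa
τ_max = K·τ₀ = 1.1010 × 616.06 = 678.29 MPa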